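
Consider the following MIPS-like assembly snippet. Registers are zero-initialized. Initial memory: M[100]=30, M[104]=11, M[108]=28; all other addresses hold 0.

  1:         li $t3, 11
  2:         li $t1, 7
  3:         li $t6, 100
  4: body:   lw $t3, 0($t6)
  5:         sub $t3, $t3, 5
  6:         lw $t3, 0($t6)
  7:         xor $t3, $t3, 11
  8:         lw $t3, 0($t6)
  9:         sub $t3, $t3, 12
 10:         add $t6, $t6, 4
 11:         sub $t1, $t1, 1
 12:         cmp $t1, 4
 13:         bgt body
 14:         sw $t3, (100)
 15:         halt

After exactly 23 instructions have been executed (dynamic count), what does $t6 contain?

li $t3, 11 → $t3=11
li $t1, 7 → $t1=7
li $t6, 100 → $t6=100
lw $t3, 0($t6) → $t3=M[100]=30
sub $t3, $t3, 5 → $t3=30-5=25
lw $t3, 0($t6) → $t3=M[100]=30
xor $t3, $t3, 11 → $t3=30^11=21
lw $t3, 0($t6) → $t3=M[100]=30
sub $t3, $t3, 12 → $t3=30-12=18
add $t6, $t6, 4 → $t6=100+4=104
sub $t1, $t1, 1 → $t1=7-1=6
cmp $t1, 4  (cmp 6,4)
bgt body: taken
lw $t3, 0($t6) → $t3=M[104]=11
sub $t3, $t3, 5 → $t3=11-5=6
lw $t3, 0($t6) → $t3=M[104]=11
xor $t3, $t3, 11 → $t3=11^11=0
lw $t3, 0($t6) → $t3=M[104]=11
sub $t3, $t3, 12 → $t3=11-12=-1
add $t6, $t6, 4 → $t6=104+4=108
sub $t1, $t1, 1 → $t1=6-1=5
cmp $t1, 4  (cmp 5,4)
bgt body: taken
After step 23: $t6 = 108.

108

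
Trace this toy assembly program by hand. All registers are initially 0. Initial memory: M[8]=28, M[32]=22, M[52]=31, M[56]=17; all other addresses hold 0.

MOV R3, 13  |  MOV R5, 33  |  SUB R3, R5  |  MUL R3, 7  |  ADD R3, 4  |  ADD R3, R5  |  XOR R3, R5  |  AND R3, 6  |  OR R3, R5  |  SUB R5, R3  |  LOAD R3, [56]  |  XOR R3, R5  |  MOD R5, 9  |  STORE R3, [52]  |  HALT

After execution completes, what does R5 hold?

MOV R3, 13 → R3=13
MOV R5, 33 → R5=33
SUB R3, R5 → R3=13-33=-20
MUL R3, 7 → R3=(-20)*7=-140
ADD R3, 4 → R3=(-140)+4=-136
ADD R3, R5 → R3=(-136)+33=-103
XOR R3, R5 → R3=(-103)^33=-72
AND R3, 6 → R3=(-72)&6=0
OR R3, R5 → R3=0|33=33
SUB R5, R3 → R5=33-33=0
LOAD R3, [56] → R3=M[56]=17
XOR R3, R5 → R3=17^0=17
MOD R5, 9 → R5=0%9=0
STORE R3, [52] → M[52]=17
halt.

0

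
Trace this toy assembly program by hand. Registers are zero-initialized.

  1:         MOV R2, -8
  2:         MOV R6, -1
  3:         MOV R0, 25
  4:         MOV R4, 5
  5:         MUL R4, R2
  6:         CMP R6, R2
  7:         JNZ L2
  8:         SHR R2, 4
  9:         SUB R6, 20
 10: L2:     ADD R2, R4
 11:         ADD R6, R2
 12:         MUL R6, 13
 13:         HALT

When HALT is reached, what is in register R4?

-40

MOV R2, -8 → R2=-8
MOV R6, -1 → R6=-1
MOV R0, 25 → R0=25
MOV R4, 5 → R4=5
MUL R4, R2 → R4=5*(-8)=-40
CMP R6, R2  (cmp -1,-8)
JNZ L2: taken
ADD R2, R4 → R2=(-8)+(-40)=-48
ADD R6, R2 → R6=(-1)+(-48)=-49
MUL R6, 13 → R6=(-49)*13=-637
halt.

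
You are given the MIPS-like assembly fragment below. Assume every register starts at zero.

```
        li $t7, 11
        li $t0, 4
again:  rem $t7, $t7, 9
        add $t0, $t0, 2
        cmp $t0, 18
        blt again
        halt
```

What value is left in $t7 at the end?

after li $t7, 11: $t7=11
after li $t0, 4: $t0=4
after rem $t7, $t7, 9: $t7=11%9=2
after add $t0, $t0, 2: $t0=4+2=6
cmp $t0, 18  (cmp 6,18)
blt again: taken
after rem $t7, $t7, 9: $t7=2%9=2
after add $t0, $t0, 2: $t0=6+2=8
cmp $t0, 18  (cmp 8,18)
blt again: taken
after rem $t7, $t7, 9: $t7=2%9=2
after add $t0, $t0, 2: $t0=8+2=10
cmp $t0, 18  (cmp 10,18)
blt again: taken
after rem $t7, $t7, 9: $t7=2%9=2
after add $t0, $t0, 2: $t0=10+2=12
cmp $t0, 18  (cmp 12,18)
blt again: taken
after rem $t7, $t7, 9: $t7=2%9=2
after add $t0, $t0, 2: $t0=12+2=14
cmp $t0, 18  (cmp 14,18)
blt again: taken
after rem $t7, $t7, 9: $t7=2%9=2
after add $t0, $t0, 2: $t0=14+2=16
cmp $t0, 18  (cmp 16,18)
blt again: taken
after rem $t7, $t7, 9: $t7=2%9=2
after add $t0, $t0, 2: $t0=16+2=18
cmp $t0, 18  (cmp 18,18)
blt again: not taken
halt.

2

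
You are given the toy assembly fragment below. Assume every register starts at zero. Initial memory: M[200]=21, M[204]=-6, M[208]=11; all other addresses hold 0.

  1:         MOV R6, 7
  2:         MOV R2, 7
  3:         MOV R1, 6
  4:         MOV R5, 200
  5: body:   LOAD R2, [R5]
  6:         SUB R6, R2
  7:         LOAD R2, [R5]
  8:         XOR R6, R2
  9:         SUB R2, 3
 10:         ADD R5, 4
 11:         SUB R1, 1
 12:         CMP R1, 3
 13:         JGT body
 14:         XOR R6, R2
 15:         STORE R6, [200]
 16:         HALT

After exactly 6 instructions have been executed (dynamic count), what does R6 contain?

-14

MOV R6, 7 → R6=7
MOV R2, 7 → R2=7
MOV R1, 6 → R1=6
MOV R5, 200 → R5=200
LOAD R2, [R5] → R2=M[200]=21
SUB R6, R2 → R6=7-21=-14
After step 6: R6 = -14.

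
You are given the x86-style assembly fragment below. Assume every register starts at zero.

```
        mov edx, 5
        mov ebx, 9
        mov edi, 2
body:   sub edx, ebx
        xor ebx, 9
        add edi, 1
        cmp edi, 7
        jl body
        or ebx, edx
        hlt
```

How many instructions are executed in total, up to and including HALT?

mov edx, 5 → edx=5
mov ebx, 9 → ebx=9
mov edi, 2 → edi=2
sub edx, ebx → edx=5-9=-4
xor ebx, 9 → ebx=9^9=0
add edi, 1 → edi=2+1=3
cmp edi, 7  (cmp 3,7)
jl body: taken
sub edx, ebx → edx=(-4)-0=-4
xor ebx, 9 → ebx=0^9=9
add edi, 1 → edi=3+1=4
cmp edi, 7  (cmp 4,7)
jl body: taken
sub edx, ebx → edx=(-4)-9=-13
xor ebx, 9 → ebx=9^9=0
add edi, 1 → edi=4+1=5
cmp edi, 7  (cmp 5,7)
jl body: taken
sub edx, ebx → edx=(-13)-0=-13
xor ebx, 9 → ebx=0^9=9
add edi, 1 → edi=5+1=6
cmp edi, 7  (cmp 6,7)
jl body: taken
sub edx, ebx → edx=(-13)-9=-22
xor ebx, 9 → ebx=9^9=0
add edi, 1 → edi=6+1=7
cmp edi, 7  (cmp 7,7)
jl body: not taken
or ebx, edx → ebx=0|(-22)=-22
halt.
Total executed instructions: 30.

30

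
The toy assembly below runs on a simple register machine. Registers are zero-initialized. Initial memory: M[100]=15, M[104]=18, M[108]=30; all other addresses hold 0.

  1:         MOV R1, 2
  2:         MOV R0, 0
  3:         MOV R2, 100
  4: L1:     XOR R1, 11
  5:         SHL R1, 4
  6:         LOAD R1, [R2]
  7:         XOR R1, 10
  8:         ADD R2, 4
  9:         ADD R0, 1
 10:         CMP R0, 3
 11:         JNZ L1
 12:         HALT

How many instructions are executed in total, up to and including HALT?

R1=2
R0=0
R2=100
R1=2^11=9
R1=9<<4=144
R1=M[100]=15
R1=15^10=5
R2=100+4=104
R0=0+1=1
CMP R0, 3  (cmp 1,3)
JNZ L1: taken
R1=5^11=14
R1=14<<4=224
R1=M[104]=18
R1=18^10=24
R2=104+4=108
R0=1+1=2
CMP R0, 3  (cmp 2,3)
JNZ L1: taken
R1=24^11=19
R1=19<<4=304
R1=M[108]=30
R1=30^10=20
R2=108+4=112
R0=2+1=3
CMP R0, 3  (cmp 3,3)
JNZ L1: not taken
halt.
Total executed instructions: 28.

28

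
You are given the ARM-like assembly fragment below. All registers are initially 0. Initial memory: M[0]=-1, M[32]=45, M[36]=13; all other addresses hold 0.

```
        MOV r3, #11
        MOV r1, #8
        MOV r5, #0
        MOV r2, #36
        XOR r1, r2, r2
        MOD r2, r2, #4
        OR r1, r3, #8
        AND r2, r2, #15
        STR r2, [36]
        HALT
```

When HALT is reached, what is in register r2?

r3=11
r1=8
r5=0
r2=36
r1=36^36=0
r2=36%4=0
r1=11|8=11
r2=0&15=0
STR r2, [36] → M[36]=0
halt.

0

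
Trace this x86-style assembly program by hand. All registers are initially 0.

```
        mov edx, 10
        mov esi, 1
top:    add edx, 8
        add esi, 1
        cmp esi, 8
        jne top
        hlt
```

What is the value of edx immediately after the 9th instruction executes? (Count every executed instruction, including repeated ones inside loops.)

26

after mov edx, 10: edx=10
after mov esi, 1: esi=1
after add edx, 8: edx=10+8=18
after add esi, 1: esi=1+1=2
cmp esi, 8  (cmp 2,8)
jne top: taken
after add edx, 8: edx=18+8=26
after add esi, 1: esi=2+1=3
cmp esi, 8  (cmp 3,8)
After step 9: edx = 26.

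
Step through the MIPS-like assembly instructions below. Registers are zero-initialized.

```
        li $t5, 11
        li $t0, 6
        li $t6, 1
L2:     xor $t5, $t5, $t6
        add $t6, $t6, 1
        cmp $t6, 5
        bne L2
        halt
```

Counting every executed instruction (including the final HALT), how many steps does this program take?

20

li $t5, 11 → $t5=11
li $t0, 6 → $t0=6
li $t6, 1 → $t6=1
xor $t5, $t5, $t6 → $t5=11^1=10
add $t6, $t6, 1 → $t6=1+1=2
cmp $t6, 5  (cmp 2,5)
bne L2: taken
xor $t5, $t5, $t6 → $t5=10^2=8
add $t6, $t6, 1 → $t6=2+1=3
cmp $t6, 5  (cmp 3,5)
bne L2: taken
xor $t5, $t5, $t6 → $t5=8^3=11
add $t6, $t6, 1 → $t6=3+1=4
cmp $t6, 5  (cmp 4,5)
bne L2: taken
xor $t5, $t5, $t6 → $t5=11^4=15
add $t6, $t6, 1 → $t6=4+1=5
cmp $t6, 5  (cmp 5,5)
bne L2: not taken
halt.
Total executed instructions: 20.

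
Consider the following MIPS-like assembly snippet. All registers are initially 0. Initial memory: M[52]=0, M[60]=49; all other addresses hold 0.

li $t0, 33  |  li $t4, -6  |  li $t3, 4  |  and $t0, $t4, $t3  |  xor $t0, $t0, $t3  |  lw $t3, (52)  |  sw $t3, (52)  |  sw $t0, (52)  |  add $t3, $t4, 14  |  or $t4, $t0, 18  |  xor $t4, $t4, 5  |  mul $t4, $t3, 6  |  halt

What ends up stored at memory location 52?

4

li $t0, 33 → $t0=33
li $t4, -6 → $t4=-6
li $t3, 4 → $t3=4
and $t0, $t4, $t3 → $t0=(-6)&4=0
xor $t0, $t0, $t3 → $t0=0^4=4
lw $t3, (52) → $t3=M[52]=0
sw $t3, (52) → M[52]=0
sw $t0, (52) → M[52]=4
add $t3, $t4, 14 → $t3=(-6)+14=8
or $t4, $t0, 18 → $t4=4|18=22
xor $t4, $t4, 5 → $t4=22^5=19
mul $t4, $t3, 6 → $t4=8*6=48
halt.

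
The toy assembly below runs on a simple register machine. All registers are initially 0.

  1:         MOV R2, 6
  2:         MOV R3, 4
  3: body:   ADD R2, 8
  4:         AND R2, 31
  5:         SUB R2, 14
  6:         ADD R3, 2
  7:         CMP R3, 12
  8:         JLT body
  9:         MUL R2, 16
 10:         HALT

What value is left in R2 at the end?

224

after MOV R2, 6: R2=6
after MOV R3, 4: R3=4
after ADD R2, 8: R2=6+8=14
after AND R2, 31: R2=14&31=14
after SUB R2, 14: R2=14-14=0
after ADD R3, 2: R3=4+2=6
CMP R3, 12  (cmp 6,12)
JLT body: taken
after ADD R2, 8: R2=0+8=8
after AND R2, 31: R2=8&31=8
after SUB R2, 14: R2=8-14=-6
after ADD R3, 2: R3=6+2=8
CMP R3, 12  (cmp 8,12)
JLT body: taken
after ADD R2, 8: R2=(-6)+8=2
after AND R2, 31: R2=2&31=2
after SUB R2, 14: R2=2-14=-12
after ADD R3, 2: R3=8+2=10
CMP R3, 12  (cmp 10,12)
JLT body: taken
after ADD R2, 8: R2=(-12)+8=-4
after AND R2, 31: R2=(-4)&31=28
after SUB R2, 14: R2=28-14=14
after ADD R3, 2: R3=10+2=12
CMP R3, 12  (cmp 12,12)
JLT body: not taken
after MUL R2, 16: R2=14*16=224
halt.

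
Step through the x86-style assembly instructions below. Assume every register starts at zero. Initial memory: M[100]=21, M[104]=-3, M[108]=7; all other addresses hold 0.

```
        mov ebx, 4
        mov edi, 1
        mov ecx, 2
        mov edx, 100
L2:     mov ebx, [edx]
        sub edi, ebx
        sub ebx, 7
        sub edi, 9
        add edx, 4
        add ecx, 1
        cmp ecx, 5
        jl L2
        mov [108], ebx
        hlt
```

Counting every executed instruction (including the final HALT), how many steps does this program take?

after mov ebx, 4: ebx=4
after mov edi, 1: edi=1
after mov ecx, 2: ecx=2
after mov edx, 100: edx=100
after mov ebx, [edx]: ebx=M[100]=21
after sub edi, ebx: edi=1-21=-20
after sub ebx, 7: ebx=21-7=14
after sub edi, 9: edi=(-20)-9=-29
after add edx, 4: edx=100+4=104
after add ecx, 1: ecx=2+1=3
cmp ecx, 5  (cmp 3,5)
jl L2: taken
after mov ebx, [edx]: ebx=M[104]=-3
after sub edi, ebx: edi=(-29)-(-3)=-26
after sub ebx, 7: ebx=(-3)-7=-10
after sub edi, 9: edi=(-26)-9=-35
after add edx, 4: edx=104+4=108
after add ecx, 1: ecx=3+1=4
cmp ecx, 5  (cmp 4,5)
jl L2: taken
after mov ebx, [edx]: ebx=M[108]=7
after sub edi, ebx: edi=(-35)-7=-42
after sub ebx, 7: ebx=7-7=0
after sub edi, 9: edi=(-42)-9=-51
after add edx, 4: edx=108+4=112
after add ecx, 1: ecx=4+1=5
cmp ecx, 5  (cmp 5,5)
jl L2: not taken
mov [108], ebx → M[108]=0
halt.
Total executed instructions: 30.

30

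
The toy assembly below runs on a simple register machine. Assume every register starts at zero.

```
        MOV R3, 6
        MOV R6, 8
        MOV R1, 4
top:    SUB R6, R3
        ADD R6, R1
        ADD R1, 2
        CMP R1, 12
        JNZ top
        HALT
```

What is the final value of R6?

MOV R3, 6 → R3=6
MOV R6, 8 → R6=8
MOV R1, 4 → R1=4
SUB R6, R3 → R6=8-6=2
ADD R6, R1 → R6=2+4=6
ADD R1, 2 → R1=4+2=6
CMP R1, 12  (cmp 6,12)
JNZ top: taken
SUB R6, R3 → R6=6-6=0
ADD R6, R1 → R6=0+6=6
ADD R1, 2 → R1=6+2=8
CMP R1, 12  (cmp 8,12)
JNZ top: taken
SUB R6, R3 → R6=6-6=0
ADD R6, R1 → R6=0+8=8
ADD R1, 2 → R1=8+2=10
CMP R1, 12  (cmp 10,12)
JNZ top: taken
SUB R6, R3 → R6=8-6=2
ADD R6, R1 → R6=2+10=12
ADD R1, 2 → R1=10+2=12
CMP R1, 12  (cmp 12,12)
JNZ top: not taken
halt.

12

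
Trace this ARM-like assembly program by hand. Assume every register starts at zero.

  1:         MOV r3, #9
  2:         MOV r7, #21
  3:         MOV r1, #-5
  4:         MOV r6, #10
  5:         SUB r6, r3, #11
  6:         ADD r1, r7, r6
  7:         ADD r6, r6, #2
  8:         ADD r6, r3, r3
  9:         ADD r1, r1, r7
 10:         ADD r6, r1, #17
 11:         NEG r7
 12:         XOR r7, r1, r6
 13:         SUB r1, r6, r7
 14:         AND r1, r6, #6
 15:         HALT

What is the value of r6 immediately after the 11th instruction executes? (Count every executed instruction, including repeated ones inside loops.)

after MOV r3, #9: r3=9
after MOV r7, #21: r7=21
after MOV r1, #-5: r1=-5
after MOV r6, #10: r6=10
after SUB r6, r3, #11: r6=9-11=-2
after ADD r1, r7, r6: r1=21+(-2)=19
after ADD r6, r6, #2: r6=(-2)+2=0
after ADD r6, r3, r3: r6=9+9=18
after ADD r1, r1, r7: r1=19+21=40
after ADD r6, r1, #17: r6=40+17=57
after NEG r7: r7=-(21)=-21
After step 11: r6 = 57.

57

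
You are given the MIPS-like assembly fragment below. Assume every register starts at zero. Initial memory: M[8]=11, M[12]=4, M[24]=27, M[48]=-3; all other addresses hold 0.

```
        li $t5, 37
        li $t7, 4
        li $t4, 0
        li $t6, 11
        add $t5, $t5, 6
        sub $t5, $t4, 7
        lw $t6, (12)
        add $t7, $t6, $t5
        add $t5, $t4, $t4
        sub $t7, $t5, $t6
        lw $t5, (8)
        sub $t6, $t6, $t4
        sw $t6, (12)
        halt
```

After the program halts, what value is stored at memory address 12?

4

after li $t5, 37: $t5=37
after li $t7, 4: $t7=4
after li $t4, 0: $t4=0
after li $t6, 11: $t6=11
after add $t5, $t5, 6: $t5=37+6=43
after sub $t5, $t4, 7: $t5=0-7=-7
after lw $t6, (12): $t6=M[12]=4
after add $t7, $t6, $t5: $t7=4+(-7)=-3
after add $t5, $t4, $t4: $t5=0+0=0
after sub $t7, $t5, $t6: $t7=0-4=-4
after lw $t5, (8): $t5=M[8]=11
after sub $t6, $t6, $t4: $t6=4-0=4
sw $t6, (12) → M[12]=4
halt.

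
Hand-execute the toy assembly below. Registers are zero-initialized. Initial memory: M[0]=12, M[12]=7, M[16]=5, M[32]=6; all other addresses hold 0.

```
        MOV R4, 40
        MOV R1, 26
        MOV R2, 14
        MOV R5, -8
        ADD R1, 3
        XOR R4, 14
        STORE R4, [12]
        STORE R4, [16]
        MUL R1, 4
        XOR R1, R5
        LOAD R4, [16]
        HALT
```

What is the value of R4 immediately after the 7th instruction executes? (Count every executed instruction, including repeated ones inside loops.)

after MOV R4, 40: R4=40
after MOV R1, 26: R1=26
after MOV R2, 14: R2=14
after MOV R5, -8: R5=-8
after ADD R1, 3: R1=26+3=29
after XOR R4, 14: R4=40^14=38
STORE R4, [12] → M[12]=38
After step 7: R4 = 38.

38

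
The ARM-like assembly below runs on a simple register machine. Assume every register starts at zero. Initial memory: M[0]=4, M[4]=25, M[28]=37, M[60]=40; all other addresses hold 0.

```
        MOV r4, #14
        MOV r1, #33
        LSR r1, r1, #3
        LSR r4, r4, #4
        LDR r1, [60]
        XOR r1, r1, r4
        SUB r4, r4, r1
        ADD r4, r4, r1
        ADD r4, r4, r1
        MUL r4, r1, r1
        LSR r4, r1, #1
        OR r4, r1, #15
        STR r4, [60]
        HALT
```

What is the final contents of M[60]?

47

r4=14
r1=33
r1=33>>3=4
r4=14>>4=0
r1=M[60]=40
r1=40^0=40
r4=0-40=-40
r4=(-40)+40=0
r4=0+40=40
r4=40*40=1600
r4=40>>1=20
r4=40|15=47
STR r4, [60] → M[60]=47
halt.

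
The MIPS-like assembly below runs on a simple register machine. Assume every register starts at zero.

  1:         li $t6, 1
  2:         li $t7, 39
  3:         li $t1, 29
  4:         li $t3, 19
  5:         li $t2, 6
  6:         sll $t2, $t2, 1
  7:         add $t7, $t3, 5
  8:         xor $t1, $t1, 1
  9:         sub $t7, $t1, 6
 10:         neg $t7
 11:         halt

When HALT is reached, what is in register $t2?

$t6=1
$t7=39
$t1=29
$t3=19
$t2=6
$t2=6<<1=12
$t7=19+5=24
$t1=29^1=28
$t7=28-6=22
$t7=-(22)=-22
halt.

12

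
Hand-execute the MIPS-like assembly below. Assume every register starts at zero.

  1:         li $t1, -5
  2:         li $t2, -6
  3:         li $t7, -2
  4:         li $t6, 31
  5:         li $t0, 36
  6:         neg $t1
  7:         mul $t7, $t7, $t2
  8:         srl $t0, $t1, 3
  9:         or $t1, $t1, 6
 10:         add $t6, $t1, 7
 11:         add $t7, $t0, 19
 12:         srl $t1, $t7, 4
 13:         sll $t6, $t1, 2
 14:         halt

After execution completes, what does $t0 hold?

$t1=-5
$t2=-6
$t7=-2
$t6=31
$t0=36
$t1=-(-5)=5
$t7=(-2)*(-6)=12
$t0=5>>3=0
$t1=5|6=7
$t6=7+7=14
$t7=0+19=19
$t1=19>>4=1
$t6=1<<2=4
halt.

0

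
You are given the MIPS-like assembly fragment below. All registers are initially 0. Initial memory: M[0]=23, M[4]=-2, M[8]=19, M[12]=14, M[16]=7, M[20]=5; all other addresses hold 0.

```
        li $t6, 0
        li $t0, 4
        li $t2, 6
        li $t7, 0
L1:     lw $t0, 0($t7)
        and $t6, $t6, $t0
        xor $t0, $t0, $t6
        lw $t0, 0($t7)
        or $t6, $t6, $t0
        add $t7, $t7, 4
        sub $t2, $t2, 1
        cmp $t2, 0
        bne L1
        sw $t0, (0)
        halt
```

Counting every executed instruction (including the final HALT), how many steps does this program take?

after li $t6, 0: $t6=0
after li $t0, 4: $t0=4
after li $t2, 6: $t2=6
after li $t7, 0: $t7=0
after lw $t0, 0($t7): $t0=M[0]=23
after and $t6, $t6, $t0: $t6=0&23=0
after xor $t0, $t0, $t6: $t0=23^0=23
after lw $t0, 0($t7): $t0=M[0]=23
after or $t6, $t6, $t0: $t6=0|23=23
after add $t7, $t7, 4: $t7=0+4=4
after sub $t2, $t2, 1: $t2=6-1=5
cmp $t2, 0  (cmp 5,0)
bne L1: taken
after lw $t0, 0($t7): $t0=M[4]=-2
after and $t6, $t6, $t0: $t6=23&(-2)=22
after xor $t0, $t0, $t6: $t0=(-2)^22=-24
after lw $t0, 0($t7): $t0=M[4]=-2
after or $t6, $t6, $t0: $t6=22|(-2)=-2
after add $t7, $t7, 4: $t7=4+4=8
after sub $t2, $t2, 1: $t2=5-1=4
cmp $t2, 0  (cmp 4,0)
bne L1: taken
after lw $t0, 0($t7): $t0=M[8]=19
after and $t6, $t6, $t0: $t6=(-2)&19=18
after xor $t0, $t0, $t6: $t0=19^18=1
after lw $t0, 0($t7): $t0=M[8]=19
after or $t6, $t6, $t0: $t6=18|19=19
after add $t7, $t7, 4: $t7=8+4=12
after sub $t2, $t2, 1: $t2=4-1=3
cmp $t2, 0  (cmp 3,0)
bne L1: taken
after lw $t0, 0($t7): $t0=M[12]=14
after and $t6, $t6, $t0: $t6=19&14=2
after xor $t0, $t0, $t6: $t0=14^2=12
after lw $t0, 0($t7): $t0=M[12]=14
after or $t6, $t6, $t0: $t6=2|14=14
after add $t7, $t7, 4: $t7=12+4=16
after sub $t2, $t2, 1: $t2=3-1=2
cmp $t2, 0  (cmp 2,0)
bne L1: taken
after lw $t0, 0($t7): $t0=M[16]=7
after and $t6, $t6, $t0: $t6=14&7=6
after xor $t0, $t0, $t6: $t0=7^6=1
after lw $t0, 0($t7): $t0=M[16]=7
after or $t6, $t6, $t0: $t6=6|7=7
after add $t7, $t7, 4: $t7=16+4=20
after sub $t2, $t2, 1: $t2=2-1=1
cmp $t2, 0  (cmp 1,0)
bne L1: taken
after lw $t0, 0($t7): $t0=M[20]=5
after and $t6, $t6, $t0: $t6=7&5=5
after xor $t0, $t0, $t6: $t0=5^5=0
after lw $t0, 0($t7): $t0=M[20]=5
after or $t6, $t6, $t0: $t6=5|5=5
after add $t7, $t7, 4: $t7=20+4=24
after sub $t2, $t2, 1: $t2=1-1=0
cmp $t2, 0  (cmp 0,0)
bne L1: not taken
sw $t0, (0) → M[0]=5
halt.
Total executed instructions: 60.

60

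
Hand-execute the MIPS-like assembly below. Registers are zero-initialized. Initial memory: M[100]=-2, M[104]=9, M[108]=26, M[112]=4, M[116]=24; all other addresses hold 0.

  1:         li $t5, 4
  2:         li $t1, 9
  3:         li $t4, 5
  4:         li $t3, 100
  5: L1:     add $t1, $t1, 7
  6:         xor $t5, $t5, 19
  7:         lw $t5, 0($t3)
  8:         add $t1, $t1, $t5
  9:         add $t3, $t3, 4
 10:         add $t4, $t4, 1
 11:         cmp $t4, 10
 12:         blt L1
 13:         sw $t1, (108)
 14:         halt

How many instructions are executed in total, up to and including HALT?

46

after li $t5, 4: $t5=4
after li $t1, 9: $t1=9
after li $t4, 5: $t4=5
after li $t3, 100: $t3=100
after add $t1, $t1, 7: $t1=9+7=16
after xor $t5, $t5, 19: $t5=4^19=23
after lw $t5, 0($t3): $t5=M[100]=-2
after add $t1, $t1, $t5: $t1=16+(-2)=14
after add $t3, $t3, 4: $t3=100+4=104
after add $t4, $t4, 1: $t4=5+1=6
cmp $t4, 10  (cmp 6,10)
blt L1: taken
after add $t1, $t1, 7: $t1=14+7=21
after xor $t5, $t5, 19: $t5=(-2)^19=-19
after lw $t5, 0($t3): $t5=M[104]=9
after add $t1, $t1, $t5: $t1=21+9=30
after add $t3, $t3, 4: $t3=104+4=108
after add $t4, $t4, 1: $t4=6+1=7
cmp $t4, 10  (cmp 7,10)
blt L1: taken
after add $t1, $t1, 7: $t1=30+7=37
after xor $t5, $t5, 19: $t5=9^19=26
after lw $t5, 0($t3): $t5=M[108]=26
after add $t1, $t1, $t5: $t1=37+26=63
after add $t3, $t3, 4: $t3=108+4=112
after add $t4, $t4, 1: $t4=7+1=8
cmp $t4, 10  (cmp 8,10)
blt L1: taken
after add $t1, $t1, 7: $t1=63+7=70
after xor $t5, $t5, 19: $t5=26^19=9
after lw $t5, 0($t3): $t5=M[112]=4
after add $t1, $t1, $t5: $t1=70+4=74
after add $t3, $t3, 4: $t3=112+4=116
after add $t4, $t4, 1: $t4=8+1=9
cmp $t4, 10  (cmp 9,10)
blt L1: taken
after add $t1, $t1, 7: $t1=74+7=81
after xor $t5, $t5, 19: $t5=4^19=23
after lw $t5, 0($t3): $t5=M[116]=24
after add $t1, $t1, $t5: $t1=81+24=105
after add $t3, $t3, 4: $t3=116+4=120
after add $t4, $t4, 1: $t4=9+1=10
cmp $t4, 10  (cmp 10,10)
blt L1: not taken
sw $t1, (108) → M[108]=105
halt.
Total executed instructions: 46.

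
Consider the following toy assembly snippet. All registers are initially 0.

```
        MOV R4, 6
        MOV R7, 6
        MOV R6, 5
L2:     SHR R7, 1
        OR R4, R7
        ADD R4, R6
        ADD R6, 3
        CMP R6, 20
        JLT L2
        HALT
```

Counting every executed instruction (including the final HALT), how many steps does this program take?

34

MOV R4, 6 → R4=6
MOV R7, 6 → R7=6
MOV R6, 5 → R6=5
SHR R7, 1 → R7=6>>1=3
OR R4, R7 → R4=6|3=7
ADD R4, R6 → R4=7+5=12
ADD R6, 3 → R6=5+3=8
CMP R6, 20  (cmp 8,20)
JLT L2: taken
SHR R7, 1 → R7=3>>1=1
OR R4, R7 → R4=12|1=13
ADD R4, R6 → R4=13+8=21
ADD R6, 3 → R6=8+3=11
CMP R6, 20  (cmp 11,20)
JLT L2: taken
SHR R7, 1 → R7=1>>1=0
OR R4, R7 → R4=21|0=21
ADD R4, R6 → R4=21+11=32
ADD R6, 3 → R6=11+3=14
CMP R6, 20  (cmp 14,20)
JLT L2: taken
SHR R7, 1 → R7=0>>1=0
OR R4, R7 → R4=32|0=32
ADD R4, R6 → R4=32+14=46
ADD R6, 3 → R6=14+3=17
CMP R6, 20  (cmp 17,20)
JLT L2: taken
SHR R7, 1 → R7=0>>1=0
OR R4, R7 → R4=46|0=46
ADD R4, R6 → R4=46+17=63
ADD R6, 3 → R6=17+3=20
CMP R6, 20  (cmp 20,20)
JLT L2: not taken
halt.
Total executed instructions: 34.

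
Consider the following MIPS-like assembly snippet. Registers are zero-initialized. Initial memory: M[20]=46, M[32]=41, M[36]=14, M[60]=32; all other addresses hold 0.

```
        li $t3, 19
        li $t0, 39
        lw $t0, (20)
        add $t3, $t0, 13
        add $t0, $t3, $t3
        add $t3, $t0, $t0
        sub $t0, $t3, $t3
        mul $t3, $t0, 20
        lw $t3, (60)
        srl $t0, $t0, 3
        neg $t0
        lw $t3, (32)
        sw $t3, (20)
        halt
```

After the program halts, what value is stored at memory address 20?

after li $t3, 19: $t3=19
after li $t0, 39: $t0=39
after lw $t0, (20): $t0=M[20]=46
after add $t3, $t0, 13: $t3=46+13=59
after add $t0, $t3, $t3: $t0=59+59=118
after add $t3, $t0, $t0: $t3=118+118=236
after sub $t0, $t3, $t3: $t0=236-236=0
after mul $t3, $t0, 20: $t3=0*20=0
after lw $t3, (60): $t3=M[60]=32
after srl $t0, $t0, 3: $t0=0>>3=0
after neg $t0: $t0=-(0)=0
after lw $t3, (32): $t3=M[32]=41
sw $t3, (20) → M[20]=41
halt.

41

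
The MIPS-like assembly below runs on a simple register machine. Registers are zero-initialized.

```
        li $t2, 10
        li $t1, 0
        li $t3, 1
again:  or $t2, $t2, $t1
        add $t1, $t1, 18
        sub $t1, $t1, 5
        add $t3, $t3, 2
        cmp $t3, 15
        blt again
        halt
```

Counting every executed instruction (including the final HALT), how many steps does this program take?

after li $t2, 10: $t2=10
after li $t1, 0: $t1=0
after li $t3, 1: $t3=1
after or $t2, $t2, $t1: $t2=10|0=10
after add $t1, $t1, 18: $t1=0+18=18
after sub $t1, $t1, 5: $t1=18-5=13
after add $t3, $t3, 2: $t3=1+2=3
cmp $t3, 15  (cmp 3,15)
blt again: taken
after or $t2, $t2, $t1: $t2=10|13=15
after add $t1, $t1, 18: $t1=13+18=31
after sub $t1, $t1, 5: $t1=31-5=26
after add $t3, $t3, 2: $t3=3+2=5
cmp $t3, 15  (cmp 5,15)
blt again: taken
after or $t2, $t2, $t1: $t2=15|26=31
after add $t1, $t1, 18: $t1=26+18=44
after sub $t1, $t1, 5: $t1=44-5=39
after add $t3, $t3, 2: $t3=5+2=7
cmp $t3, 15  (cmp 7,15)
blt again: taken
after or $t2, $t2, $t1: $t2=31|39=63
after add $t1, $t1, 18: $t1=39+18=57
after sub $t1, $t1, 5: $t1=57-5=52
after add $t3, $t3, 2: $t3=7+2=9
cmp $t3, 15  (cmp 9,15)
blt again: taken
after or $t2, $t2, $t1: $t2=63|52=63
after add $t1, $t1, 18: $t1=52+18=70
after sub $t1, $t1, 5: $t1=70-5=65
after add $t3, $t3, 2: $t3=9+2=11
cmp $t3, 15  (cmp 11,15)
blt again: taken
after or $t2, $t2, $t1: $t2=63|65=127
after add $t1, $t1, 18: $t1=65+18=83
after sub $t1, $t1, 5: $t1=83-5=78
after add $t3, $t3, 2: $t3=11+2=13
cmp $t3, 15  (cmp 13,15)
blt again: taken
after or $t2, $t2, $t1: $t2=127|78=127
after add $t1, $t1, 18: $t1=78+18=96
after sub $t1, $t1, 5: $t1=96-5=91
after add $t3, $t3, 2: $t3=13+2=15
cmp $t3, 15  (cmp 15,15)
blt again: not taken
halt.
Total executed instructions: 46.

46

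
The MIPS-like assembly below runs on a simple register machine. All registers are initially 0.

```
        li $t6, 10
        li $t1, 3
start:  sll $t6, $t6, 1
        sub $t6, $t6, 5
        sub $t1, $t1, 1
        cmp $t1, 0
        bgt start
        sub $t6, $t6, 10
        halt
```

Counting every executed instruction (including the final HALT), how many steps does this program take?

19

li $t6, 10 → $t6=10
li $t1, 3 → $t1=3
sll $t6, $t6, 1 → $t6=10<<1=20
sub $t6, $t6, 5 → $t6=20-5=15
sub $t1, $t1, 1 → $t1=3-1=2
cmp $t1, 0  (cmp 2,0)
bgt start: taken
sll $t6, $t6, 1 → $t6=15<<1=30
sub $t6, $t6, 5 → $t6=30-5=25
sub $t1, $t1, 1 → $t1=2-1=1
cmp $t1, 0  (cmp 1,0)
bgt start: taken
sll $t6, $t6, 1 → $t6=25<<1=50
sub $t6, $t6, 5 → $t6=50-5=45
sub $t1, $t1, 1 → $t1=1-1=0
cmp $t1, 0  (cmp 0,0)
bgt start: not taken
sub $t6, $t6, 10 → $t6=45-10=35
halt.
Total executed instructions: 19.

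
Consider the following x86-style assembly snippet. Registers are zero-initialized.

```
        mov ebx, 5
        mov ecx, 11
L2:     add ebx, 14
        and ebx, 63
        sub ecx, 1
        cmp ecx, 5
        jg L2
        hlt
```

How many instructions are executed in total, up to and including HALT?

33

mov ebx, 5 → ebx=5
mov ecx, 11 → ecx=11
add ebx, 14 → ebx=5+14=19
and ebx, 63 → ebx=19&63=19
sub ecx, 1 → ecx=11-1=10
cmp ecx, 5  (cmp 10,5)
jg L2: taken
add ebx, 14 → ebx=19+14=33
and ebx, 63 → ebx=33&63=33
sub ecx, 1 → ecx=10-1=9
cmp ecx, 5  (cmp 9,5)
jg L2: taken
add ebx, 14 → ebx=33+14=47
and ebx, 63 → ebx=47&63=47
sub ecx, 1 → ecx=9-1=8
cmp ecx, 5  (cmp 8,5)
jg L2: taken
add ebx, 14 → ebx=47+14=61
and ebx, 63 → ebx=61&63=61
sub ecx, 1 → ecx=8-1=7
cmp ecx, 5  (cmp 7,5)
jg L2: taken
add ebx, 14 → ebx=61+14=75
and ebx, 63 → ebx=75&63=11
sub ecx, 1 → ecx=7-1=6
cmp ecx, 5  (cmp 6,5)
jg L2: taken
add ebx, 14 → ebx=11+14=25
and ebx, 63 → ebx=25&63=25
sub ecx, 1 → ecx=6-1=5
cmp ecx, 5  (cmp 5,5)
jg L2: not taken
halt.
Total executed instructions: 33.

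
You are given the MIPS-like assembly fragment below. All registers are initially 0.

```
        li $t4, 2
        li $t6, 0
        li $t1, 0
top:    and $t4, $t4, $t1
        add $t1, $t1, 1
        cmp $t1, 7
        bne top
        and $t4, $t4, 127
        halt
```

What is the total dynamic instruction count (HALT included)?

li $t4, 2 → $t4=2
li $t6, 0 → $t6=0
li $t1, 0 → $t1=0
and $t4, $t4, $t1 → $t4=2&0=0
add $t1, $t1, 1 → $t1=0+1=1
cmp $t1, 7  (cmp 1,7)
bne top: taken
and $t4, $t4, $t1 → $t4=0&1=0
add $t1, $t1, 1 → $t1=1+1=2
cmp $t1, 7  (cmp 2,7)
bne top: taken
and $t4, $t4, $t1 → $t4=0&2=0
add $t1, $t1, 1 → $t1=2+1=3
cmp $t1, 7  (cmp 3,7)
bne top: taken
and $t4, $t4, $t1 → $t4=0&3=0
add $t1, $t1, 1 → $t1=3+1=4
cmp $t1, 7  (cmp 4,7)
bne top: taken
and $t4, $t4, $t1 → $t4=0&4=0
add $t1, $t1, 1 → $t1=4+1=5
cmp $t1, 7  (cmp 5,7)
bne top: taken
and $t4, $t4, $t1 → $t4=0&5=0
add $t1, $t1, 1 → $t1=5+1=6
cmp $t1, 7  (cmp 6,7)
bne top: taken
and $t4, $t4, $t1 → $t4=0&6=0
add $t1, $t1, 1 → $t1=6+1=7
cmp $t1, 7  (cmp 7,7)
bne top: not taken
and $t4, $t4, 127 → $t4=0&127=0
halt.
Total executed instructions: 33.

33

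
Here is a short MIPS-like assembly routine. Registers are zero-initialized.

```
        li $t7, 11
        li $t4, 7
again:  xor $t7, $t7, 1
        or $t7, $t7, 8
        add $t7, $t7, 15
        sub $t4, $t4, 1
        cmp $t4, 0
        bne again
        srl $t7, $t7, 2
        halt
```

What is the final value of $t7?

li $t7, 11 → $t7=11
li $t4, 7 → $t4=7
xor $t7, $t7, 1 → $t7=11^1=10
or $t7, $t7, 8 → $t7=10|8=10
add $t7, $t7, 15 → $t7=10+15=25
sub $t4, $t4, 1 → $t4=7-1=6
cmp $t4, 0  (cmp 6,0)
bne again: taken
xor $t7, $t7, 1 → $t7=25^1=24
or $t7, $t7, 8 → $t7=24|8=24
add $t7, $t7, 15 → $t7=24+15=39
sub $t4, $t4, 1 → $t4=6-1=5
cmp $t4, 0  (cmp 5,0)
bne again: taken
xor $t7, $t7, 1 → $t7=39^1=38
or $t7, $t7, 8 → $t7=38|8=46
add $t7, $t7, 15 → $t7=46+15=61
sub $t4, $t4, 1 → $t4=5-1=4
cmp $t4, 0  (cmp 4,0)
bne again: taken
xor $t7, $t7, 1 → $t7=61^1=60
or $t7, $t7, 8 → $t7=60|8=60
add $t7, $t7, 15 → $t7=60+15=75
sub $t4, $t4, 1 → $t4=4-1=3
cmp $t4, 0  (cmp 3,0)
bne again: taken
xor $t7, $t7, 1 → $t7=75^1=74
or $t7, $t7, 8 → $t7=74|8=74
add $t7, $t7, 15 → $t7=74+15=89
sub $t4, $t4, 1 → $t4=3-1=2
cmp $t4, 0  (cmp 2,0)
bne again: taken
xor $t7, $t7, 1 → $t7=89^1=88
or $t7, $t7, 8 → $t7=88|8=88
add $t7, $t7, 15 → $t7=88+15=103
sub $t4, $t4, 1 → $t4=2-1=1
cmp $t4, 0  (cmp 1,0)
bne again: taken
xor $t7, $t7, 1 → $t7=103^1=102
or $t7, $t7, 8 → $t7=102|8=110
add $t7, $t7, 15 → $t7=110+15=125
sub $t4, $t4, 1 → $t4=1-1=0
cmp $t4, 0  (cmp 0,0)
bne again: not taken
srl $t7, $t7, 2 → $t7=125>>2=31
halt.

31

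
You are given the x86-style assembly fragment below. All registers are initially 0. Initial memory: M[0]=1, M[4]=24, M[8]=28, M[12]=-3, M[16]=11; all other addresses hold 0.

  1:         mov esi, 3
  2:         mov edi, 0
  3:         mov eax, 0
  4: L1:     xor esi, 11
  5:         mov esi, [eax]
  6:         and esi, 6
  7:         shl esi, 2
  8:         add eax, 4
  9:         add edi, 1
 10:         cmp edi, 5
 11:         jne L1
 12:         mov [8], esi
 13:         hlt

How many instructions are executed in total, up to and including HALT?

45

mov esi, 3 → esi=3
mov edi, 0 → edi=0
mov eax, 0 → eax=0
xor esi, 11 → esi=3^11=8
mov esi, [eax] → esi=M[0]=1
and esi, 6 → esi=1&6=0
shl esi, 2 → esi=0<<2=0
add eax, 4 → eax=0+4=4
add edi, 1 → edi=0+1=1
cmp edi, 5  (cmp 1,5)
jne L1: taken
xor esi, 11 → esi=0^11=11
mov esi, [eax] → esi=M[4]=24
and esi, 6 → esi=24&6=0
shl esi, 2 → esi=0<<2=0
add eax, 4 → eax=4+4=8
add edi, 1 → edi=1+1=2
cmp edi, 5  (cmp 2,5)
jne L1: taken
xor esi, 11 → esi=0^11=11
mov esi, [eax] → esi=M[8]=28
and esi, 6 → esi=28&6=4
shl esi, 2 → esi=4<<2=16
add eax, 4 → eax=8+4=12
add edi, 1 → edi=2+1=3
cmp edi, 5  (cmp 3,5)
jne L1: taken
xor esi, 11 → esi=16^11=27
mov esi, [eax] → esi=M[12]=-3
and esi, 6 → esi=(-3)&6=4
shl esi, 2 → esi=4<<2=16
add eax, 4 → eax=12+4=16
add edi, 1 → edi=3+1=4
cmp edi, 5  (cmp 4,5)
jne L1: taken
xor esi, 11 → esi=16^11=27
mov esi, [eax] → esi=M[16]=11
and esi, 6 → esi=11&6=2
shl esi, 2 → esi=2<<2=8
add eax, 4 → eax=16+4=20
add edi, 1 → edi=4+1=5
cmp edi, 5  (cmp 5,5)
jne L1: not taken
mov [8], esi → M[8]=8
halt.
Total executed instructions: 45.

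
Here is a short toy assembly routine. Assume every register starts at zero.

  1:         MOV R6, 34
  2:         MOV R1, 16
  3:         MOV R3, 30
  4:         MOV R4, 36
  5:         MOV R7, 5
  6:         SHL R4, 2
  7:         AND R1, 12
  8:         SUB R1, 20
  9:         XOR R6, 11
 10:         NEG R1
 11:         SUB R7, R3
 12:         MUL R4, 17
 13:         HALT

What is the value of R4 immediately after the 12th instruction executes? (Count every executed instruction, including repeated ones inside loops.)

MOV R6, 34 → R6=34
MOV R1, 16 → R1=16
MOV R3, 30 → R3=30
MOV R4, 36 → R4=36
MOV R7, 5 → R7=5
SHL R4, 2 → R4=36<<2=144
AND R1, 12 → R1=16&12=0
SUB R1, 20 → R1=0-20=-20
XOR R6, 11 → R6=34^11=41
NEG R1 → R1=-(-20)=20
SUB R7, R3 → R7=5-30=-25
MUL R4, 17 → R4=144*17=2448
After step 12: R4 = 2448.

2448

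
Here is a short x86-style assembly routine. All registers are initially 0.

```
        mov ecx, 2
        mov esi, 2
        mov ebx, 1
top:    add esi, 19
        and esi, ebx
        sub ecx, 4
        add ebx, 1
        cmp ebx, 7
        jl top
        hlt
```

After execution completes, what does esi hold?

0

ecx=2
esi=2
ebx=1
esi=2+19=21
esi=21&1=1
ecx=2-4=-2
ebx=1+1=2
cmp ebx, 7  (cmp 2,7)
jl top: taken
esi=1+19=20
esi=20&2=0
ecx=(-2)-4=-6
ebx=2+1=3
cmp ebx, 7  (cmp 3,7)
jl top: taken
esi=0+19=19
esi=19&3=3
ecx=(-6)-4=-10
ebx=3+1=4
cmp ebx, 7  (cmp 4,7)
jl top: taken
esi=3+19=22
esi=22&4=4
ecx=(-10)-4=-14
ebx=4+1=5
cmp ebx, 7  (cmp 5,7)
jl top: taken
esi=4+19=23
esi=23&5=5
ecx=(-14)-4=-18
ebx=5+1=6
cmp ebx, 7  (cmp 6,7)
jl top: taken
esi=5+19=24
esi=24&6=0
ecx=(-18)-4=-22
ebx=6+1=7
cmp ebx, 7  (cmp 7,7)
jl top: not taken
halt.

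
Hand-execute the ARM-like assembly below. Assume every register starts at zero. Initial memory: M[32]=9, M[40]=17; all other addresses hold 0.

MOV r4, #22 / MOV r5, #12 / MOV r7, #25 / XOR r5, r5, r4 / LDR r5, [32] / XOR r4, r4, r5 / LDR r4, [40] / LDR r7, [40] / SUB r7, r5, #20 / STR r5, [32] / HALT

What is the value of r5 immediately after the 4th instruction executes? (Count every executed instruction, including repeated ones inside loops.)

26

MOV r4, #22 → r4=22
MOV r5, #12 → r5=12
MOV r7, #25 → r7=25
XOR r5, r5, r4 → r5=12^22=26
After step 4: r5 = 26.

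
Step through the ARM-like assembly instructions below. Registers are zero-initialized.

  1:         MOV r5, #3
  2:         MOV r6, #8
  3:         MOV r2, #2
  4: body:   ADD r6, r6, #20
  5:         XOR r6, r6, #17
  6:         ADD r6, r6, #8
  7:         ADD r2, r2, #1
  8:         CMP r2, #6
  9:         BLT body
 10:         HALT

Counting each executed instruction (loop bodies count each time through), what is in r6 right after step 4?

28

after MOV r5, #3: r5=3
after MOV r6, #8: r6=8
after MOV r2, #2: r2=2
after ADD r6, r6, #20: r6=8+20=28
After step 4: r6 = 28.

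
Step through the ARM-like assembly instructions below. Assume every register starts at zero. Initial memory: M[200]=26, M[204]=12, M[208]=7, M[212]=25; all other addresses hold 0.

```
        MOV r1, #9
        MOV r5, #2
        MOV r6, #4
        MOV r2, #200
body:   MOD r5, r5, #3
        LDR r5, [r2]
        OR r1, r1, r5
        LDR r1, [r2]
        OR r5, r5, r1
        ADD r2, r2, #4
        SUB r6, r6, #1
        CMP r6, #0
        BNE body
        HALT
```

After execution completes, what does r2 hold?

216

after MOV r1, #9: r1=9
after MOV r5, #2: r5=2
after MOV r6, #4: r6=4
after MOV r2, #200: r2=200
after MOD r5, r5, #3: r5=2%3=2
after LDR r5, [r2]: r5=M[200]=26
after OR r1, r1, r5: r1=9|26=27
after LDR r1, [r2]: r1=M[200]=26
after OR r5, r5, r1: r5=26|26=26
after ADD r2, r2, #4: r2=200+4=204
after SUB r6, r6, #1: r6=4-1=3
CMP r6, #0  (cmp 3,0)
BNE body: taken
after MOD r5, r5, #3: r5=26%3=2
after LDR r5, [r2]: r5=M[204]=12
after OR r1, r1, r5: r1=26|12=30
after LDR r1, [r2]: r1=M[204]=12
after OR r5, r5, r1: r5=12|12=12
after ADD r2, r2, #4: r2=204+4=208
after SUB r6, r6, #1: r6=3-1=2
CMP r6, #0  (cmp 2,0)
BNE body: taken
after MOD r5, r5, #3: r5=12%3=0
after LDR r5, [r2]: r5=M[208]=7
after OR r1, r1, r5: r1=12|7=15
after LDR r1, [r2]: r1=M[208]=7
after OR r5, r5, r1: r5=7|7=7
after ADD r2, r2, #4: r2=208+4=212
after SUB r6, r6, #1: r6=2-1=1
CMP r6, #0  (cmp 1,0)
BNE body: taken
after MOD r5, r5, #3: r5=7%3=1
after LDR r5, [r2]: r5=M[212]=25
after OR r1, r1, r5: r1=7|25=31
after LDR r1, [r2]: r1=M[212]=25
after OR r5, r5, r1: r5=25|25=25
after ADD r2, r2, #4: r2=212+4=216
after SUB r6, r6, #1: r6=1-1=0
CMP r6, #0  (cmp 0,0)
BNE body: not taken
halt.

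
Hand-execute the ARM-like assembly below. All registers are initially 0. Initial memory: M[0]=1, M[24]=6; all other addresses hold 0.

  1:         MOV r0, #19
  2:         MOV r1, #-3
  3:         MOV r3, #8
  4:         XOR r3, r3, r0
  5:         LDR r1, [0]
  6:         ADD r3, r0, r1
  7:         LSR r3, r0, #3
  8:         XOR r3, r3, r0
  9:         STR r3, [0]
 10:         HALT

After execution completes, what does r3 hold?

r0=19
r1=-3
r3=8
r3=8^19=27
r1=M[0]=1
r3=19+1=20
r3=19>>3=2
r3=2^19=17
STR r3, [0] → M[0]=17
halt.

17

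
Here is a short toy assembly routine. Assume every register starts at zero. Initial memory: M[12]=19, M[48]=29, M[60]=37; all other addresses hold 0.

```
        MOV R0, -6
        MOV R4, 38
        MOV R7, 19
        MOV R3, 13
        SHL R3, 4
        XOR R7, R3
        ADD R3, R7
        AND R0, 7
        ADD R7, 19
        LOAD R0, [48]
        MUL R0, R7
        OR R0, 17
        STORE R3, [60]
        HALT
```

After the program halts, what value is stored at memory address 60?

MOV R0, -6 → R0=-6
MOV R4, 38 → R4=38
MOV R7, 19 → R7=19
MOV R3, 13 → R3=13
SHL R3, 4 → R3=13<<4=208
XOR R7, R3 → R7=19^208=195
ADD R3, R7 → R3=208+195=403
AND R0, 7 → R0=(-6)&7=2
ADD R7, 19 → R7=195+19=214
LOAD R0, [48] → R0=M[48]=29
MUL R0, R7 → R0=29*214=6206
OR R0, 17 → R0=6206|17=6207
STORE R3, [60] → M[60]=403
halt.

403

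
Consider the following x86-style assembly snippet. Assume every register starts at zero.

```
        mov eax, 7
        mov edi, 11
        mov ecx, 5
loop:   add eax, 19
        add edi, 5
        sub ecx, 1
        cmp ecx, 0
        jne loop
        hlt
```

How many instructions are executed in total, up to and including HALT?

29

mov eax, 7 → eax=7
mov edi, 11 → edi=11
mov ecx, 5 → ecx=5
add eax, 19 → eax=7+19=26
add edi, 5 → edi=11+5=16
sub ecx, 1 → ecx=5-1=4
cmp ecx, 0  (cmp 4,0)
jne loop: taken
add eax, 19 → eax=26+19=45
add edi, 5 → edi=16+5=21
sub ecx, 1 → ecx=4-1=3
cmp ecx, 0  (cmp 3,0)
jne loop: taken
add eax, 19 → eax=45+19=64
add edi, 5 → edi=21+5=26
sub ecx, 1 → ecx=3-1=2
cmp ecx, 0  (cmp 2,0)
jne loop: taken
add eax, 19 → eax=64+19=83
add edi, 5 → edi=26+5=31
sub ecx, 1 → ecx=2-1=1
cmp ecx, 0  (cmp 1,0)
jne loop: taken
add eax, 19 → eax=83+19=102
add edi, 5 → edi=31+5=36
sub ecx, 1 → ecx=1-1=0
cmp ecx, 0  (cmp 0,0)
jne loop: not taken
halt.
Total executed instructions: 29.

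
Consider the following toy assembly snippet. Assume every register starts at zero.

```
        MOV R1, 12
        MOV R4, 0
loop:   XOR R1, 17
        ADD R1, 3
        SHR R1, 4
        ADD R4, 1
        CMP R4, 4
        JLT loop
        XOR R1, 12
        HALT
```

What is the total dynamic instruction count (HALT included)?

after MOV R1, 12: R1=12
after MOV R4, 0: R4=0
after XOR R1, 17: R1=12^17=29
after ADD R1, 3: R1=29+3=32
after SHR R1, 4: R1=32>>4=2
after ADD R4, 1: R4=0+1=1
CMP R4, 4  (cmp 1,4)
JLT loop: taken
after XOR R1, 17: R1=2^17=19
after ADD R1, 3: R1=19+3=22
after SHR R1, 4: R1=22>>4=1
after ADD R4, 1: R4=1+1=2
CMP R4, 4  (cmp 2,4)
JLT loop: taken
after XOR R1, 17: R1=1^17=16
after ADD R1, 3: R1=16+3=19
after SHR R1, 4: R1=19>>4=1
after ADD R4, 1: R4=2+1=3
CMP R4, 4  (cmp 3,4)
JLT loop: taken
after XOR R1, 17: R1=1^17=16
after ADD R1, 3: R1=16+3=19
after SHR R1, 4: R1=19>>4=1
after ADD R4, 1: R4=3+1=4
CMP R4, 4  (cmp 4,4)
JLT loop: not taken
after XOR R1, 12: R1=1^12=13
halt.
Total executed instructions: 28.

28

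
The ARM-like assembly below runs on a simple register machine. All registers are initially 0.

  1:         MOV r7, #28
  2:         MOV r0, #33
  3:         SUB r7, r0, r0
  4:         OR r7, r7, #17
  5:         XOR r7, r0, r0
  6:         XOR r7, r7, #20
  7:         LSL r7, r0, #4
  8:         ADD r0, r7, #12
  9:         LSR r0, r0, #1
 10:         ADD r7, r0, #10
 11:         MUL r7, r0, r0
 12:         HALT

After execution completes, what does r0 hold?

r7=28
r0=33
r7=33-33=0
r7=0|17=17
r7=33^33=0
r7=0^20=20
r7=33<<4=528
r0=528+12=540
r0=540>>1=270
r7=270+10=280
r7=270*270=72900
halt.

270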